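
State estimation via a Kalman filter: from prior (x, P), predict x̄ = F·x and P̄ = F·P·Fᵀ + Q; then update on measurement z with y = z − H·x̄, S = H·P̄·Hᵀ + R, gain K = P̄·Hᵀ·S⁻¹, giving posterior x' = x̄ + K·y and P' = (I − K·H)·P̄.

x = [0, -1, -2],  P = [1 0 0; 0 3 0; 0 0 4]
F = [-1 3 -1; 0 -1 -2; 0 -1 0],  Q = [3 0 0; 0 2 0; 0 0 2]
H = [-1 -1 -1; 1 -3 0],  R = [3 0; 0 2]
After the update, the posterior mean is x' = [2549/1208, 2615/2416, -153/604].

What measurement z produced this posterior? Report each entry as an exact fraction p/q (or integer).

x̄ = F·x = [-1, 5, 1]
P̄ = F·P·Fᵀ + Q = [35 -1 -9; -1 21 3; -9 3 5]
S = H·P̄·Hᵀ + R = [50 44; 44 232]
K = P̄·Hᵀ·S⁻¹ = [-467/604 375/1208; -315/1208 -547/2416; 16/151 -59/604]
x' − x̄ = [3757/1208, -9465/2416, -757/604] = K·y
y = (KᵀK)⁻¹·Kᵀ·(x' − x̄) = [2, 15]
z = y + H·x̄ = [2, 15] + [-5, -16] = [-3, -1]

z = [-3, -1]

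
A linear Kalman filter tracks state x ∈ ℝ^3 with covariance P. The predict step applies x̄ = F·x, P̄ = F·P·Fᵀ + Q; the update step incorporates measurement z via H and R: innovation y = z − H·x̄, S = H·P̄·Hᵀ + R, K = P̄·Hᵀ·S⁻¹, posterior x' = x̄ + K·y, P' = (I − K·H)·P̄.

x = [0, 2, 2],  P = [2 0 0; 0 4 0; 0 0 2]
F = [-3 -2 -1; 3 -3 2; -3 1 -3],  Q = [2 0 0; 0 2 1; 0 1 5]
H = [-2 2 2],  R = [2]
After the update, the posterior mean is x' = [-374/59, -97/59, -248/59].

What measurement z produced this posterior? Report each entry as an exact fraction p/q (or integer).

x̄ = F·x = [-6, -2, -4]
P̄ = F·P·Fᵀ + Q = [38 2 16; 2 64 -41; 16 -41 45]
S = H·P̄·Hᵀ + R = [118]
K = P̄·Hᵀ·S⁻¹ = [-20/59; 21/59; -12/59]
x' − x̄ = [-20/59, 21/59, -12/59] = K·y
y = (KᵀK)⁻¹·Kᵀ·(x' − x̄) = [1]
z = y + H·x̄ = [1] + [0] = [1]

z = [1]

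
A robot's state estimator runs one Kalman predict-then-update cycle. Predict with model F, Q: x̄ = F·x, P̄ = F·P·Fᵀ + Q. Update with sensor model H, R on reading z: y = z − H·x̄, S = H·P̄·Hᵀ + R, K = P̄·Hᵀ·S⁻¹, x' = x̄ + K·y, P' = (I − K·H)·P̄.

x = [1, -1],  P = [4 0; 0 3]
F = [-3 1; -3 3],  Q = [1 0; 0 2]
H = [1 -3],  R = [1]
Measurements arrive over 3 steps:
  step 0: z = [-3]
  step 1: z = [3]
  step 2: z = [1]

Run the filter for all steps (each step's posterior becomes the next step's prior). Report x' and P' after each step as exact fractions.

step 0: x̄ = F·x = [-4, -6]
step 0: P̄ = F·P·Fᵀ + Q = [40 45; 45 65]
step 0: y = z − H·x̄ = [-17]
step 0: S = H·P̄·Hᵀ + R = [356]
step 0: K = P̄·Hᵀ·S⁻¹ = [-95/356; -75/178]
step 0: x' = x̄ + K·y = [191/356, 207/178]
step 0: P' = (I − K·H)·P̄ = [5215/356 885/178; 885/178 160/89]
step 1: x̄ = F·x = [-159/356, 669/356]
step 1: P̄ = F·P·Fᵀ + Q = [37311/356 27615/356; 27615/356 21547/356]
step 1: y = z − H·x̄ = [1617/178]
step 1: S = H·P̄·Hᵀ + R = [16475/89]
step 1: K = P̄·Hᵀ·S⁻¹ = [-22767/32950; -18513/32950]
step 1: x' = x̄ + K·y = [-110769/16475, -106257/32950]
step 1: P' = (I − K·H)·P̄ = [270681/16475 188043/32950; 188043/32950 34426/16475]
step 2: x̄ = F·x = [558357/32950, 345843/32950]
step 2: P̄ = F·P·Fᵀ + Q = [1922901/16475 1411149/16475; 1411149/16475 1086526/16475]
step 2: y = z − H·x̄ = [256061/16475]
step 2: S = H·P̄·Hᵀ + R = [3251216/16475]
step 2: K = P̄·Hᵀ·S⁻¹ = [-1155273/1625608; -1848429/3251216]
step 2: x' = x̄ + K·y = [9591165/1625608, 5395725/3251216]
step 2: P' = (I − K·H)·P̄ = [13856505/812804 9622761/1625608; 9622761/1625608 7031317/3251216]

step 0: x' = [191/356, 207/178], P' = [5215/356 885/178; 885/178 160/89]
step 1: x' = [-110769/16475, -106257/32950], P' = [270681/16475 188043/32950; 188043/32950 34426/16475]
step 2: x' = [9591165/1625608, 5395725/3251216], P' = [13856505/812804 9622761/1625608; 9622761/1625608 7031317/3251216]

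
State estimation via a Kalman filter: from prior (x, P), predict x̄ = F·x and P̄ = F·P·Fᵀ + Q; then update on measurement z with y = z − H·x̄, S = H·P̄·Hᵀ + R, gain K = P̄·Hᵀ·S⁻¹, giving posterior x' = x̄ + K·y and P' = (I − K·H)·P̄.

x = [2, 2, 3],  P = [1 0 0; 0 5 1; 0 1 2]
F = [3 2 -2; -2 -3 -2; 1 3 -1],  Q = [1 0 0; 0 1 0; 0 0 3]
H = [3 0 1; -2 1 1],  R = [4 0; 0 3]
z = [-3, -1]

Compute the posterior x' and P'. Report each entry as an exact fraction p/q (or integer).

x̄ = F·x = [4, -16, 5]
P̄ = F·P·Fᵀ + Q = [30 -26 29; -26 70 -46; 29 -46 45]
y = z − H·x̄ = [-20, 18]
S = H·P̄·Hᵀ + R = [493 -230; -230 134]
K = P̄·Hᵀ·S⁻¹ = [1418/6581 -731/13162; 432/6581 4474/6581; 2059/6581 1273/13162]
x' = x̄ + K·y = [-8615/6581, -33404/6581, 3182/6581]
P' = (I − K·H)·P̄ = [15709/13162 32504/6581 -35783/13162; 32504/6581 174214/6581 -95784/6581; -35783/13162 -95784/6581 123821/13162]

x' = [-8615/6581, -33404/6581, 3182/6581]
P' = [15709/13162 32504/6581 -35783/13162; 32504/6581 174214/6581 -95784/6581; -35783/13162 -95784/6581 123821/13162]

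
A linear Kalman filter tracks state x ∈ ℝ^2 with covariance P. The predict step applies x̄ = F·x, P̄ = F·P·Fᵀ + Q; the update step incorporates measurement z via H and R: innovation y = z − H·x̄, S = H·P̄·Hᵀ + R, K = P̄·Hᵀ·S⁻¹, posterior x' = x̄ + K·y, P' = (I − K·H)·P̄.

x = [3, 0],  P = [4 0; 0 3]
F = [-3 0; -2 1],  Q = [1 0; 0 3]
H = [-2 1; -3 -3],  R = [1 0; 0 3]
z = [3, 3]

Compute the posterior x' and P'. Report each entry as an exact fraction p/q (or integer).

x̄ = F·x = [-9, -6]
P̄ = F·P·Fᵀ + Q = [37 24; 24 22]
y = z − H·x̄ = [-9, -42]
S = H·P̄·Hᵀ + R = [75 228; 228 966]
K = P̄·Hᵀ·S⁻¹ = [-1096/3411 -775/6822; 1058/3411 -737/3411]
x' = x̄ + K·y = [-1520/1137, 322/1137]
P' = (I − K·H)·P̄ = [989/6822 -107/3411; -107/3411 844/3411]

x' = [-1520/1137, 322/1137]
P' = [989/6822 -107/3411; -107/3411 844/3411]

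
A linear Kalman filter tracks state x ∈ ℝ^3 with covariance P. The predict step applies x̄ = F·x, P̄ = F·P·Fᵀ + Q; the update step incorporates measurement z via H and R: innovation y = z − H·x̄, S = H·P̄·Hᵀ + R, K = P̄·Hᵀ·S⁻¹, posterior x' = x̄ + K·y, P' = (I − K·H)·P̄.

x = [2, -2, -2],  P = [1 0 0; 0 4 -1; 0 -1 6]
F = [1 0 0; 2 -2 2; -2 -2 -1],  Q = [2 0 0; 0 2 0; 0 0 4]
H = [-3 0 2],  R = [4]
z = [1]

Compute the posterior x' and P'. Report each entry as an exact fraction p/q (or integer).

x̄ = F·x = [2, 4, 2]
P̄ = F·P·Fᵀ + Q = [3 2 -2; 2 54 2; -2 2 26]
y = z − H·x̄ = [3]
S = H·P̄·Hᵀ + R = [159]
K = P̄·Hᵀ·S⁻¹ = [-13/159; -2/159; 58/159]
x' = x̄ + K·y = [93/53, 210/53, 164/53]
P' = (I − K·H)·P̄ = [308/159 292/159 436/159; 292/159 8582/159 434/159; 436/159 434/159 770/159]

x' = [93/53, 210/53, 164/53]
P' = [308/159 292/159 436/159; 292/159 8582/159 434/159; 436/159 434/159 770/159]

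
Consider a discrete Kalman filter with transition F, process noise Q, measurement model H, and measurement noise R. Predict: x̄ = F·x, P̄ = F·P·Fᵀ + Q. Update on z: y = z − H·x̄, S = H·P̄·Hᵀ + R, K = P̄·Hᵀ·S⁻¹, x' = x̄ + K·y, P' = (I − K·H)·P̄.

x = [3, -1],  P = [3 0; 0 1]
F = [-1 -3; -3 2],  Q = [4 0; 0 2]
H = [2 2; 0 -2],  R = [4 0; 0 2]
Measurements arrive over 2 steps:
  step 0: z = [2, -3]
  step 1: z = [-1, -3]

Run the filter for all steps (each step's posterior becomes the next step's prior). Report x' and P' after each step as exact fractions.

step 0: x̄ = F·x = [0, -11]
step 0: P̄ = F·P·Fᵀ + Q = [16 3; 3 33]
step 0: y = z − H·x̄ = [24, -25]
step 0: S = H·P̄·Hᵀ + R = [224 -144; -144 134]
step 0: K = P̄·Hᵀ·S⁻¹ = [1057/2320 129/290; 9/580 -69/145]
step 0: x' = x̄ + K·y = [-27/145, 184/145]
step 0: P' = (I − K·H)·P̄ = [1573/1160 -129/290; -129/290 69/145]
step 1: x̄ = F·x = [-105/29, 449/145]
step 1: P̄ = F·P·Fᵀ + Q = [1617/232 -441/232; -441/232 24877/1160]
step 1: y = z − H·x̄ = [7/145, 463/145]
step 1: S = H·P̄·Hᵀ + R = [14856/145 -11336/145; -11336/145 25457/290]
step 1: K = P̄·Hᵀ·S⁻¹ = [172137/417860 85701/208930; 2834/104465 -97037/208930]
step 1: x' = x̄ + K·y = [-957327/417860, 337387/208930]
step 1: P' = (I − K·H)·P̄ = [128919/104465 -85701/208930; -85701/208930 97037/208930]

step 0: x' = [-27/145, 184/145], P' = [1573/1160 -129/290; -129/290 69/145]
step 1: x' = [-957327/417860, 337387/208930], P' = [128919/104465 -85701/208930; -85701/208930 97037/208930]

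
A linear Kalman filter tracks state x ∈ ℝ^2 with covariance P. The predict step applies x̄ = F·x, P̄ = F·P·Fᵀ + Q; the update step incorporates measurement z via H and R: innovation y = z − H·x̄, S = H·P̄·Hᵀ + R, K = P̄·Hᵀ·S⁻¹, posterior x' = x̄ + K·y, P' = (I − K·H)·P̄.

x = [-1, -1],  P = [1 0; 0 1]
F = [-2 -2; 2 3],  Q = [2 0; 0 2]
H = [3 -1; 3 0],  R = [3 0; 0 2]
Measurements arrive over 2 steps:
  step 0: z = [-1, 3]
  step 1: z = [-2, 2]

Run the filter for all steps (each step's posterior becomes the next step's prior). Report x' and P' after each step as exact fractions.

step 0: x' = [13/22, 25/22], P' = [5/33 5/22; 5/22 195/88]
step 1: x' = [58679/200242, 188599/100121], P' = [15065/100121 23004/100121; 23004/100121 230577/100121]

step 0: x̄ = F·x = [4, -5]
step 0: P̄ = F·P·Fᵀ + Q = [10 -10; -10 15]
step 0: y = z − H·x̄ = [-18, -9]
step 0: S = H·P̄·Hᵀ + R = [168 120; 120 92]
step 0: K = P̄·Hᵀ·S⁻¹ = [5/66 5/22; -45/88 15/44]
step 0: x' = x̄ + K·y = [13/22, 25/22]
step 0: P' = (I − K·H)·P̄ = [5/33 5/22; 5/22 195/88]
step 1: x̄ = F·x = [-38/11, 101/22]
step 1: P̄ = F·P·Fᵀ + Q = [877/66 -2135/132; -2135/132 6673/264]
step 1: y = z − H·x̄ = [285/22, 136/11]
step 1: S = H·P̄·Hᵀ + R = [64657/264 7397/44; 7397/44 2675/22]
step 1: K = P̄·Hᵀ·S⁻¹ = [7397/100121 45195/200242; -53855/100121 34506/100121]
step 1: x' = x̄ + K·y = [58679/200242, 188599/100121]
step 1: P' = (I − K·H)·P̄ = [15065/100121 23004/100121; 23004/100121 230577/100121]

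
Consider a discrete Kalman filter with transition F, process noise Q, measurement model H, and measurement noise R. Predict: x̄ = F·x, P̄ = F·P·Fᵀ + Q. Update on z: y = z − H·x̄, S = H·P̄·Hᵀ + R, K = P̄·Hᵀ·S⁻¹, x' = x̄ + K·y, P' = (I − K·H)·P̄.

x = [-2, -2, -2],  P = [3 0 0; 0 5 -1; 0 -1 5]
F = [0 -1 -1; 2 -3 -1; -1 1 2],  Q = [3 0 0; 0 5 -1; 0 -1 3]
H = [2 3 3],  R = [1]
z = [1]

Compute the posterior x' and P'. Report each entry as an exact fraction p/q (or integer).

x̄ = F·x = [4, 4, -4]
P̄ = F·P·Fᵀ + Q = [11 16 -12; 16 61 -25; -12 -25 27]
y = z − H·x̄ = [-7]
S = H·P̄·Hᵀ + R = [435]
K = P̄·Hᵀ·S⁻¹ = [34/435; 28/87; -6/145]
x' = x̄ + K·y = [1502/435, 152/87, -538/145]
P' = (I − K·H)·P̄ = [3629/435 440/87 -1536/145; 440/87 1387/87 -557/29; -1536/145 -557/29 3807/145]

x' = [1502/435, 152/87, -538/145]
P' = [3629/435 440/87 -1536/145; 440/87 1387/87 -557/29; -1536/145 -557/29 3807/145]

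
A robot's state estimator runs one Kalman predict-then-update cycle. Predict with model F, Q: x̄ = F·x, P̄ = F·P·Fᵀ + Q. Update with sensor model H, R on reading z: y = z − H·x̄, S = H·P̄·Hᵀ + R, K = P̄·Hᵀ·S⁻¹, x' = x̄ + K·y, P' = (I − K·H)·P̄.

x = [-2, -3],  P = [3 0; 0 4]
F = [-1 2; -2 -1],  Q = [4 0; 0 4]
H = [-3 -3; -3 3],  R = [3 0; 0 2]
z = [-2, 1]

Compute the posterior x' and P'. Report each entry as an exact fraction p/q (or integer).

x̄ = F·x = [-4, 7]
P̄ = F·P·Fᵀ + Q = [23 -2; -2 20]
y = z − H·x̄ = [7, -32]
S = H·P̄·Hᵀ + R = [354 27; 27 425]
K = P̄·Hᵀ·S⁻¹ = [-750/4537 -753/4537; -8244/49907 8274/49907]
x' = x̄ + K·y = [2/13, 7/13]
P' = (I − K·H)·P̄ = [626/4537 124/4537; 124/4537 6880/49907]

x' = [2/13, 7/13]
P' = [626/4537 124/4537; 124/4537 6880/49907]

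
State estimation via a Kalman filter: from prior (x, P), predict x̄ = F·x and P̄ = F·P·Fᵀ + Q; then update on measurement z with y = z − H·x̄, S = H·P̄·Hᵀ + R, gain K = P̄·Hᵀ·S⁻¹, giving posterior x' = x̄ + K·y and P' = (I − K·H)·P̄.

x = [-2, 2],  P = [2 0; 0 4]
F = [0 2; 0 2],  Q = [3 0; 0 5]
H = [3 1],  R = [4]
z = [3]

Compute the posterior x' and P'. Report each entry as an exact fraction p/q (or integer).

x̄ = F·x = [4, 4]
P̄ = F·P·Fᵀ + Q = [19 16; 16 21]
y = z − H·x̄ = [-13]
S = H·P̄·Hᵀ + R = [292]
K = P̄·Hᵀ·S⁻¹ = [1/4; 69/292]
x' = x̄ + K·y = [3/4, 271/292]
P' = (I − K·H)·P̄ = [3/4 -5/4; -5/4 1371/292]

x' = [3/4, 271/292]
P' = [3/4 -5/4; -5/4 1371/292]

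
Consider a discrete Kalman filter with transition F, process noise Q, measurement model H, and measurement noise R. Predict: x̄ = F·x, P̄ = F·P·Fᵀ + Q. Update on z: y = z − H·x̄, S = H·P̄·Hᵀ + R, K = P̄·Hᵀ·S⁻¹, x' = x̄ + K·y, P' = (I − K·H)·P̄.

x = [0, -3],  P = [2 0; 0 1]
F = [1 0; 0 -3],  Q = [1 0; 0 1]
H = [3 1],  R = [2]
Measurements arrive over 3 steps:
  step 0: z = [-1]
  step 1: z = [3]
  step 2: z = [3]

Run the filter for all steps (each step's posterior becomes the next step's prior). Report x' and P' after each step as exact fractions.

step 0: x' = [-30/13, 251/39], P' = [12/13 -30/13; -30/13 290/39]
step 1: x' = [160/279, 691/837], P' = [125/186 -1015/558; -1015/558 11441/1674]
step 2: x' = [2412/2611, 181/1119], P' = [3631/5222 -1417/746; -1417/746 5299/746]

step 0: x̄ = F·x = [0, 9]
step 0: P̄ = F·P·Fᵀ + Q = [3 0; 0 10]
step 0: y = z − H·x̄ = [-10]
step 0: S = H·P̄·Hᵀ + R = [39]
step 0: K = P̄·Hᵀ·S⁻¹ = [3/13; 10/39]
step 0: x' = x̄ + K·y = [-30/13, 251/39]
step 0: P' = (I − K·H)·P̄ = [12/13 -30/13; -30/13 290/39]
step 1: x̄ = F·x = [-30/13, -251/13]
step 1: P̄ = F·P·Fᵀ + Q = [25/13 90/13; 90/13 883/13]
step 1: y = z − H·x̄ = [380/13]
step 1: S = H·P̄·Hᵀ + R = [1674/13]
step 1: K = P̄·Hᵀ·S⁻¹ = [55/558; 1153/1674]
step 1: x' = x̄ + K·y = [160/279, 691/837]
step 1: P' = (I − K·H)·P̄ = [125/186 -1015/558; -1015/558 11441/1674]
step 2: x̄ = F·x = [160/279, -691/279]
step 2: P̄ = F·P·Fᵀ + Q = [311/186 1015/186; 1015/186 11627/186]
step 2: y = z − H·x̄ = [1048/279]
step 2: S = H·P̄·Hᵀ + R = [10444/93]
step 2: K = P̄·Hᵀ·S⁻¹ = [487/5222; 262/373]
step 2: x' = x̄ + K·y = [2412/2611, 181/1119]
step 2: P' = (I − K·H)·P̄ = [3631/5222 -1417/746; -1417/746 5299/746]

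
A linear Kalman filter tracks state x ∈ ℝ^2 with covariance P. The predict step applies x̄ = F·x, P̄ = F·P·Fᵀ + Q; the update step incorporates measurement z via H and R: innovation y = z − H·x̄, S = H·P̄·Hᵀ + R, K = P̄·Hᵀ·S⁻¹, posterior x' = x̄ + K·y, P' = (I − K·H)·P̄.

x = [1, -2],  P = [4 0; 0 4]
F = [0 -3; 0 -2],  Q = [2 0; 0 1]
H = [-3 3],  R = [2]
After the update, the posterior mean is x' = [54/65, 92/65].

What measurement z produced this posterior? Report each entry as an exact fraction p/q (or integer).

z = [2]

x̄ = F·x = [6, 4]
P̄ = F·P·Fᵀ + Q = [38 24; 24 17]
S = H·P̄·Hᵀ + R = [65]
K = P̄·Hᵀ·S⁻¹ = [-42/65; -21/65]
x' − x̄ = [-336/65, -168/65] = K·y
y = (KᵀK)⁻¹·Kᵀ·(x' − x̄) = [8]
z = y + H·x̄ = [8] + [-6] = [2]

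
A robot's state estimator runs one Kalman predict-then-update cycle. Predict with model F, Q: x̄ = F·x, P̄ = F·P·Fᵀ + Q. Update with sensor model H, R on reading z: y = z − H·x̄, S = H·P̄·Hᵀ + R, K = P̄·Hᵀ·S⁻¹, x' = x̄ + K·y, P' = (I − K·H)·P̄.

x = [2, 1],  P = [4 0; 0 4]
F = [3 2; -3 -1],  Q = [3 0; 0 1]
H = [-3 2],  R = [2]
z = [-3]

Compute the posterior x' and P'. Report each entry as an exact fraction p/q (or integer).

x' = [657/1189, -833/1189]
P' = [1386/1189 1826/1189; 1826/1189 2953/1189]

x̄ = F·x = [8, -7]
P̄ = F·P·Fᵀ + Q = [55 -44; -44 41]
y = z − H·x̄ = [35]
S = H·P̄·Hᵀ + R = [1189]
K = P̄·Hᵀ·S⁻¹ = [-253/1189; 214/1189]
x' = x̄ + K·y = [657/1189, -833/1189]
P' = (I − K·H)·P̄ = [1386/1189 1826/1189; 1826/1189 2953/1189]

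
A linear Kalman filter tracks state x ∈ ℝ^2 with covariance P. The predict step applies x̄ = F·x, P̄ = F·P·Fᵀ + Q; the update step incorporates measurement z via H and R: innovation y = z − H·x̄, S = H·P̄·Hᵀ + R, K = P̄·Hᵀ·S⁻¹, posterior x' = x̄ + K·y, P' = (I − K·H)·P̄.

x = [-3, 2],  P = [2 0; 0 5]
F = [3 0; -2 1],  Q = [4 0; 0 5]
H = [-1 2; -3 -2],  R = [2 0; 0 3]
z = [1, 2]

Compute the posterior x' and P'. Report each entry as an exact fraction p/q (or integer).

x' = [-394/467, 112/467]
P' = [431/1401 -44/467; -44/467 150/467]

x̄ = F·x = [-9, 8]
P̄ = F·P·Fᵀ + Q = [22 -12; -12 18]
y = z − H·x̄ = [-24, -9]
S = H·P̄·Hᵀ + R = [144 42; 42 129]
K = P̄·Hᵀ·S⁻¹ = [-695/2802 -343/1401; 172/467 -56/467]
x' = x̄ + K·y = [-394/467, 112/467]
P' = (I − K·H)·P̄ = [431/1401 -44/467; -44/467 150/467]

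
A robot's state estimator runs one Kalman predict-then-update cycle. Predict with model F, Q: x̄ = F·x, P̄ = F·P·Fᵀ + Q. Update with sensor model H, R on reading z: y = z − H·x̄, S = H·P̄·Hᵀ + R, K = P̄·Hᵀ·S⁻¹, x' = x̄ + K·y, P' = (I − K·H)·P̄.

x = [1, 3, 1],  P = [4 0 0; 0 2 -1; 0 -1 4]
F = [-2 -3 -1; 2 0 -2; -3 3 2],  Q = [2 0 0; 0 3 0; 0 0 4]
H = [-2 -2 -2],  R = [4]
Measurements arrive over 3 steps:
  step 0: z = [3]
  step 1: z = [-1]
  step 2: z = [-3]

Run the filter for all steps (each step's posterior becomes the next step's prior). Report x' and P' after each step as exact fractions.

step 0: x̄ = F·x = [-12, 0, 8]
step 0: P̄ = F·P·Fᵀ + Q = [34 -14 7; -14 35 -34; 7 -34 62]
step 0: y = z − H·x̄ = [-5]
step 0: S = H·P̄·Hᵀ + R = [200]
step 0: K = P̄·Hᵀ·S⁻¹ = [-27/100; 13/100; -7/20]
step 0: x' = x̄ + K·y = [-213/20, -13/20, 39/4]
step 0: P' = (I − K·H)·P̄ = [971/50 -349/50 -119/10; -349/50 1581/50 -249/10; -119/10 -249/10 75/2]
step 1: x̄ = F·x = [27/2, -204/5, 99/2]
step 1: P̄ = F·P·Fᵀ + Q = [121 -134 -28; -134 8147/25 -278; -28 -278 583]
step 1: y = z − H·x̄ = [217/5]
step 1: S = H·P̄·Hᵀ + R = [15088/25]
step 1: K = P̄·Hᵀ·S⁻¹ = [25/184; 2153/7544; -6925/7544]
step 1: x' = x̄ + K·y = [3569/184, -214355/7544, 72883/7544]
step 1: P' = (I − K·H)·P̄ = [10107/92 -14481/92 4349/92; -14481/92 1043803/3772 -452235/3772; 4349/92 -452235/3772 280851/3772]
step 2: x̄ = F·x = [69381/1886, 36723/1886, -468143/3772]
step 2: P̄ = F·P·Fᵀ + Q = [553836/943 27422/943 -1339741/943; 27422/943 341449/943 -668888/943; -1339741/943 -668888/943 4345663/943]
step 2: y = z − H·x̄ = [-261593/1886]
step 2: S = H·P̄·Hᵀ + R = [5117908/943]
step 2: K = P̄·Hᵀ·S⁻¹ = [758483/2558954; 300017/2558954; -1168517/1279477]
step 2: x' = x̄ + K·y = [-22132615/5117908, 16426427/5117908, 13121457/5117908]
step 2: P' = (I − K·H)·P̄ = [141382781/1279477 -204106019/1279477 61964755/1279477; -204106019/1279477 367832388/1279477 -164026386/1279477; 61964755/1279477 -164026386/1279477 104398665/1279477]

step 0: x' = [-213/20, -13/20, 39/4], P' = [971/50 -349/50 -119/10; -349/50 1581/50 -249/10; -119/10 -249/10 75/2]
step 1: x' = [3569/184, -214355/7544, 72883/7544], P' = [10107/92 -14481/92 4349/92; -14481/92 1043803/3772 -452235/3772; 4349/92 -452235/3772 280851/3772]
step 2: x' = [-22132615/5117908, 16426427/5117908, 13121457/5117908], P' = [141382781/1279477 -204106019/1279477 61964755/1279477; -204106019/1279477 367832388/1279477 -164026386/1279477; 61964755/1279477 -164026386/1279477 104398665/1279477]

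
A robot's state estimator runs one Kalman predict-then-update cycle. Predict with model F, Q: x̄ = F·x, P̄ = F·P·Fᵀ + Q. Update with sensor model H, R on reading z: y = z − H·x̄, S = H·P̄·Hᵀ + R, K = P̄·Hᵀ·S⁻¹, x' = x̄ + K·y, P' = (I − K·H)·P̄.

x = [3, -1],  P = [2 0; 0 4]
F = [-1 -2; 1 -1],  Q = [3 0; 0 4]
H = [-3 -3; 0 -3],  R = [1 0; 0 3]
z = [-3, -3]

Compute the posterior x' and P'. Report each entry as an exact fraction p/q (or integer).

x' = [-479/2558, 1498/1279]
P' = [2109/5116 -390/1279; -390/1279 394/1279]

x̄ = F·x = [-1, 4]
P̄ = F·P·Fᵀ + Q = [21 6; 6 10]
y = z − H·x̄ = [6, 9]
S = H·P̄·Hᵀ + R = [388 144; 144 93]
K = P̄·Hᵀ·S⁻¹ = [-1647/5116 390/1279; -12/1279 -394/1279]
x' = x̄ + K·y = [-479/2558, 1498/1279]
P' = (I − K·H)·P̄ = [2109/5116 -390/1279; -390/1279 394/1279]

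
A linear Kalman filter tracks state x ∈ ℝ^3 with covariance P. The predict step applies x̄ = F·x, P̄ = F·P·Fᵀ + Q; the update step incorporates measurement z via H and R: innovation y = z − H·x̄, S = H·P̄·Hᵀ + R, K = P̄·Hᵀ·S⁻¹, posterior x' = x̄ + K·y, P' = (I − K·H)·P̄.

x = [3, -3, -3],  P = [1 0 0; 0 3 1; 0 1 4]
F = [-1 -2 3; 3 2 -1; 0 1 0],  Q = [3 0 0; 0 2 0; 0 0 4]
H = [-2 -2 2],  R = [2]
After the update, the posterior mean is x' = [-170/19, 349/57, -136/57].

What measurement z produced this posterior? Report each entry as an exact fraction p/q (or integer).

x̄ = F·x = [-6, 6, -3]
P̄ = F·P·Fᵀ + Q = [40 -19 -3; -19 23 5; -3 5 7]
S = H·P̄·Hᵀ + R = [114]
K = P̄·Hᵀ·S⁻¹ = [-8/19; 1/57; 5/57]
x' − x̄ = [-56/19, 7/57, 35/57] = K·y
y = (KᵀK)⁻¹·Kᵀ·(x' − x̄) = [7]
z = y + H·x̄ = [7] + [-6] = [1]

z = [1]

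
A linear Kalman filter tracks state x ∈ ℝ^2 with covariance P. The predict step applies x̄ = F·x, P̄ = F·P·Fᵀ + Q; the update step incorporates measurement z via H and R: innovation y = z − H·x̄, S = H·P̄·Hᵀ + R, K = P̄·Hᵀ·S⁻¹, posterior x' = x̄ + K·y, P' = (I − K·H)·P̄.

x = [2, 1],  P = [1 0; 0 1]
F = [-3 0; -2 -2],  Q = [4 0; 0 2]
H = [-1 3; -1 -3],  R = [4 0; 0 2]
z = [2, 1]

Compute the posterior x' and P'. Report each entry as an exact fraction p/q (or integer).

x̄ = F·x = [-6, -6]
P̄ = F·P·Fᵀ + Q = [13 6; 6 10]
y = z − H·x̄ = [14, -23]
S = H·P̄·Hᵀ + R = [71 -77; -77 141]
K = P̄·Hᵀ·S⁻¹ = [-841/2041 -908/2041; 306/2041 -354/2041]
x' = x̄ + K·y = [-3136/2041, 180/2041]
P' = (I − K·H)·P̄ = [2590/2041 -258/2041; -258/2041 322/2041]

x' = [-3136/2041, 180/2041]
P' = [2590/2041 -258/2041; -258/2041 322/2041]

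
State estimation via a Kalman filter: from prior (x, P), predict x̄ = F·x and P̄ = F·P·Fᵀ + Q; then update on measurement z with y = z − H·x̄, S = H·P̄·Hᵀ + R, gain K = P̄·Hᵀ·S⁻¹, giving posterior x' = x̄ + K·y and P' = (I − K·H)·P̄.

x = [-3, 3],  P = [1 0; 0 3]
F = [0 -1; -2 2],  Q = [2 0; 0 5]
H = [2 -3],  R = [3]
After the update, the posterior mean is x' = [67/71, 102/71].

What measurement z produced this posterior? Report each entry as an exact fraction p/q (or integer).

z = [-2]

x̄ = F·x = [-3, 12]
P̄ = F·P·Fᵀ + Q = [5 -6; -6 21]
S = H·P̄·Hᵀ + R = [284]
K = P̄·Hᵀ·S⁻¹ = [7/71; -75/284]
x' − x̄ = [280/71, -750/71] = K·y
y = (KᵀK)⁻¹·Kᵀ·(x' − x̄) = [40]
z = y + H·x̄ = [40] + [-42] = [-2]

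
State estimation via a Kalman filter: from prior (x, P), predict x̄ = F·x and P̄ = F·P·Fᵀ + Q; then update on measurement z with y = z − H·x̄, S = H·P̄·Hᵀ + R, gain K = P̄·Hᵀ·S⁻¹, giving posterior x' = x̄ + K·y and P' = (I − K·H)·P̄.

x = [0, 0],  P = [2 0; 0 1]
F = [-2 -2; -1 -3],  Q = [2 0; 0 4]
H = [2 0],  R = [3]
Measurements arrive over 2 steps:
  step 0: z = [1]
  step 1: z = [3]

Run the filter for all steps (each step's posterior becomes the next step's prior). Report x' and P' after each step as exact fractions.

step 0: x' = [28/59, 20/59], P' = [42/59 30/59; 30/59 485/59]
step 1: x' = [4836/3347, 8492/3347], P' = [2466/3347 3234/3347; 3234/3347 37247/3347]

step 0: x̄ = F·x = [0, 0]
step 0: P̄ = F·P·Fᵀ + Q = [14 10; 10 15]
step 0: y = z − H·x̄ = [1]
step 0: S = H·P̄·Hᵀ + R = [59]
step 0: K = P̄·Hᵀ·S⁻¹ = [28/59; 20/59]
step 0: x' = x̄ + K·y = [28/59, 20/59]
step 0: P' = (I − K·H)·P̄ = [42/59 30/59; 30/59 485/59]
step 1: x̄ = F·x = [-96/59, -88/59]
step 1: P̄ = F·P·Fᵀ + Q = [2466/59 3234/59; 3234/59 4823/59]
step 1: y = z − H·x̄ = [369/59]
step 1: S = H·P̄·Hᵀ + R = [10041/59]
step 1: K = P̄·Hᵀ·S⁻¹ = [1644/3347; 2156/3347]
step 1: x' = x̄ + K·y = [4836/3347, 8492/3347]
step 1: P' = (I − K·H)·P̄ = [2466/3347 3234/3347; 3234/3347 37247/3347]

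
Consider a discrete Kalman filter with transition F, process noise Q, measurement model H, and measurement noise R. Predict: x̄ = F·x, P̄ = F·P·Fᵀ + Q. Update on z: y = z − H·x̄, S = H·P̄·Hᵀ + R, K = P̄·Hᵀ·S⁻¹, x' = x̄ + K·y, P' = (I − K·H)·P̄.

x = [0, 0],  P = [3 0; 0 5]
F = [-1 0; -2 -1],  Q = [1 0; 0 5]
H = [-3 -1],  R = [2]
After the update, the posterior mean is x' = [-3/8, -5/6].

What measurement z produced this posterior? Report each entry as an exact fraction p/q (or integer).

z = [2]

x̄ = F·x = [0, 0]
P̄ = F·P·Fᵀ + Q = [4 6; 6 22]
S = H·P̄·Hᵀ + R = [96]
K = P̄·Hᵀ·S⁻¹ = [-3/16; -5/12]
x' − x̄ = [-3/8, -5/6] = K·y
y = (KᵀK)⁻¹·Kᵀ·(x' − x̄) = [2]
z = y + H·x̄ = [2] + [0] = [2]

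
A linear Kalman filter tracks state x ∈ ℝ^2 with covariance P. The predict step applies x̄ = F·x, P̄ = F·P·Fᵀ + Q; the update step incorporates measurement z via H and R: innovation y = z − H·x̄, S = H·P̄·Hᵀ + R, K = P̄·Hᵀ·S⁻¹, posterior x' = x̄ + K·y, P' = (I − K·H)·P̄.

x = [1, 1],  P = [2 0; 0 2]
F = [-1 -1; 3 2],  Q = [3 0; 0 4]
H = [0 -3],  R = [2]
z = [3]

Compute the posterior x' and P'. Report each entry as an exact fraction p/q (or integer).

x̄ = F·x = [-2, 5]
P̄ = F·P·Fᵀ + Q = [7 -10; -10 30]
y = z − H·x̄ = [18]
S = H·P̄·Hᵀ + R = [272]
K = P̄·Hᵀ·S⁻¹ = [15/136; -45/136]
x' = x̄ + K·y = [-1/68, -65/68]
P' = (I − K·H)·P̄ = [251/68 -5/68; -5/68 15/68]

x' = [-1/68, -65/68]
P' = [251/68 -5/68; -5/68 15/68]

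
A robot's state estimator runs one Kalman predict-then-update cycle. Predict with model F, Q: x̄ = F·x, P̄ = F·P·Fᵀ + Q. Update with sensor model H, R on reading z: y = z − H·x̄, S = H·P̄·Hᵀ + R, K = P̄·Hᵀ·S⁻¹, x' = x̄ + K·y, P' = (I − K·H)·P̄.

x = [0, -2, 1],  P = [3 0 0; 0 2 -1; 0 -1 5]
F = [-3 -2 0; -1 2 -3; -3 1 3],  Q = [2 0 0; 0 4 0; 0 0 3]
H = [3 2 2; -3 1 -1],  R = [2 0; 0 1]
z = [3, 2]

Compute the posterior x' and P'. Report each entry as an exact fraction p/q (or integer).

x̄ = F·x = [4, -7, 1]
P̄ = F·P·Fᵀ + Q = [37 -5 29; -5 72 -35; 29 -35 71]
y = z − H·x̄ = [3, 22]
S = H·P̄·Hᵀ + R = [915 -577; -577 751]
K = P̄·Hᵀ·S⁻¹ = [8936/88559 -10233/88559; 6037/18644 7667/18644; 2012/88559 -21213/88559]
x' = x̄ + K·y = [155918/88559, 56277/18644, -372091/88559]
P' = (I − K·H)·P̄ = [372074/88559 14653/4661 -827582/88559; 14653/4661 50811/18644 -33173/4661; -827582/88559 -33173/4661 1873672/88559]

x' = [155918/88559, 56277/18644, -372091/88559]
P' = [372074/88559 14653/4661 -827582/88559; 14653/4661 50811/18644 -33173/4661; -827582/88559 -33173/4661 1873672/88559]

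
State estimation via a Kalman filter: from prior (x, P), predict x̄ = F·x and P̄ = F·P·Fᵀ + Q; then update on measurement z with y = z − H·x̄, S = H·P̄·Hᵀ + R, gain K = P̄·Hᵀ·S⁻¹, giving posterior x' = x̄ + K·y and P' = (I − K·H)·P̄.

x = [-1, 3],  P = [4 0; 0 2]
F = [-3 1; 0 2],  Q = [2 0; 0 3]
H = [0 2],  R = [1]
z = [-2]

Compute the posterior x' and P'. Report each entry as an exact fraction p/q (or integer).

x̄ = F·x = [6, 6]
P̄ = F·P·Fᵀ + Q = [40 4; 4 11]
y = z − H·x̄ = [-14]
S = H·P̄·Hᵀ + R = [45]
K = P̄·Hᵀ·S⁻¹ = [8/45; 22/45]
x' = x̄ + K·y = [158/45, -38/45]
P' = (I − K·H)·P̄ = [1736/45 4/45; 4/45 11/45]

x' = [158/45, -38/45]
P' = [1736/45 4/45; 4/45 11/45]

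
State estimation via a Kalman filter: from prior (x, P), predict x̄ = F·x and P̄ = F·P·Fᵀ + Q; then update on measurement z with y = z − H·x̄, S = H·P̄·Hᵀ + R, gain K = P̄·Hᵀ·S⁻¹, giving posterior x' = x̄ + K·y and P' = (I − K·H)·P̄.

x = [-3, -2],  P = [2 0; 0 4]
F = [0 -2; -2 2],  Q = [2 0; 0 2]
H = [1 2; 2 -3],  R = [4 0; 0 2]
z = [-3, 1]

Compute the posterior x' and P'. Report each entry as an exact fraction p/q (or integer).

x' = [-244/1563, -1627/3126]
P' = [1184/1563 514/1563; 514/1563 503/1563]

x̄ = F·x = [4, 2]
P̄ = F·P·Fᵀ + Q = [18 -16; -16 26]
y = z − H·x̄ = [-11, -1]
S = H·P̄·Hᵀ + R = [62 -136; -136 500]
K = P̄·Hᵀ·S⁻¹ = [553/1563 413/1563; 380/1563 -481/3126]
x' = x̄ + K·y = [-244/1563, -1627/3126]
P' = (I − K·H)·P̄ = [1184/1563 514/1563; 514/1563 503/1563]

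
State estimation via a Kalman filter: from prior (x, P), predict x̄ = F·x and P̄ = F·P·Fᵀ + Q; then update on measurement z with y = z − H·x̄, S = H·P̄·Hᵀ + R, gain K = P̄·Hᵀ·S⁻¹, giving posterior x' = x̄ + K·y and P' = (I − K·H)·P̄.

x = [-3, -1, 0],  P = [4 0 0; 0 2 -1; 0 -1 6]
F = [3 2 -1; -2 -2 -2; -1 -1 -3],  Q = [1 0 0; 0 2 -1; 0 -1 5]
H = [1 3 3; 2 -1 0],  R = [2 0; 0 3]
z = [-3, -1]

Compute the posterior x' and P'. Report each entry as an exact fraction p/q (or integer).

x' = [-372437/507113, -113591/507113, -266585/507113]
P' = [461547/507113 295980/507113 -429441/507113; 295980/507113 844653/507113 -902175/507113; -429441/507113 -902175/507113 1109930/507113]

x̄ = F·x = [-11, 8, 4]
P̄ = F·P·Fᵀ + Q = [55 -18 7; -18 42 39; 7 39 59]
y = z − H·x̄ = [-28, 29]
S = H·P̄·Hᵀ + R = [1602 -181; -181 337]
K = P̄·Hᵀ·S⁻¹ = [30582/507113 209038/507113; 61707/507113 -84231/507113; 96912/507113 14431/507113]
x' = x̄ + K·y = [-372437/507113, -113591/507113, -266585/507113]
P' = (I − K·H)·P̄ = [461547/507113 295980/507113 -429441/507113; 295980/507113 844653/507113 -902175/507113; -429441/507113 -902175/507113 1109930/507113]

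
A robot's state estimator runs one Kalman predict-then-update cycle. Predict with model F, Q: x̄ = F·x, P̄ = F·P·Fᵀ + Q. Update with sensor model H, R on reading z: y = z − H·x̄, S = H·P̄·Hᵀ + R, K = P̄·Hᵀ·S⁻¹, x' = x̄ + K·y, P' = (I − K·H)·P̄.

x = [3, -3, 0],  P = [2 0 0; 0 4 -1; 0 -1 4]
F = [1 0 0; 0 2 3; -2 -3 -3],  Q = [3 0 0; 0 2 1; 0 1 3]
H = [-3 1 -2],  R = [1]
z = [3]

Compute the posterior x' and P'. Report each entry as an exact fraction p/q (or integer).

x' = [45/17, 66/119, -615/119]
P' = [333/68 65/34 -217/34; 65/34 773/119 29/119; -217/34 29/119 1174/119]

x̄ = F·x = [3, -6, 3]
P̄ = F·P·Fᵀ + Q = [5 0 -4; 0 42 -44; -4 -44 65]
y = z − H·x̄ = [24]
S = H·P̄·Hᵀ + R = [476]
K = P̄·Hᵀ·S⁻¹ = [-1/68; 65/238; -81/238]
x' = x̄ + K·y = [45/17, 66/119, -615/119]
P' = (I − K·H)·P̄ = [333/68 65/34 -217/34; 65/34 773/119 29/119; -217/34 29/119 1174/119]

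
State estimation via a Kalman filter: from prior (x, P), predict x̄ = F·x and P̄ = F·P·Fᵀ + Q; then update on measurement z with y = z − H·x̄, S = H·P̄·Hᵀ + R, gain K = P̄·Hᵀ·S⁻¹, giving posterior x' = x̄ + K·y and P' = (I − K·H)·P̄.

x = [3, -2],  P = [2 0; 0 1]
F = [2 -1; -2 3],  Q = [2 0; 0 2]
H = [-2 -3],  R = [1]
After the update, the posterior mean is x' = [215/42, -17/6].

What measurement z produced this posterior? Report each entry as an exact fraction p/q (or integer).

z = [-2]

x̄ = F·x = [8, -12]
P̄ = F·P·Fᵀ + Q = [11 -11; -11 19]
S = H·P̄·Hᵀ + R = [84]
K = P̄·Hᵀ·S⁻¹ = [11/84; -5/12]
x' − x̄ = [-121/42, 55/6] = K·y
y = (KᵀK)⁻¹·Kᵀ·(x' − x̄) = [-22]
z = y + H·x̄ = [-22] + [20] = [-2]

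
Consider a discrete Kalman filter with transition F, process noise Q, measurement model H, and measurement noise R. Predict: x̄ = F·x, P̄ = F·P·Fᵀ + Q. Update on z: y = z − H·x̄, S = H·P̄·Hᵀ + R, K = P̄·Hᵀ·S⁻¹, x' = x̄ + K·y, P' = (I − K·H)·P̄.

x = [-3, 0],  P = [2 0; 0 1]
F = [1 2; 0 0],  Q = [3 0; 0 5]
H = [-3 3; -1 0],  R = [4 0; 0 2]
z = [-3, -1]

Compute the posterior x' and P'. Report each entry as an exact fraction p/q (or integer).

x' = [309/701, -360/701]
P' = [882/701 810/701; 810/701 1030/701]

x̄ = F·x = [-3, 0]
P̄ = F·P·Fᵀ + Q = [9 0; 0 5]
y = z − H·x̄ = [-12, -4]
S = H·P̄·Hᵀ + R = [130 27; 27 11]
K = P̄·Hᵀ·S⁻¹ = [-54/701 -441/701; 165/701 -405/701]
x' = x̄ + K·y = [309/701, -360/701]
P' = (I − K·H)·P̄ = [882/701 810/701; 810/701 1030/701]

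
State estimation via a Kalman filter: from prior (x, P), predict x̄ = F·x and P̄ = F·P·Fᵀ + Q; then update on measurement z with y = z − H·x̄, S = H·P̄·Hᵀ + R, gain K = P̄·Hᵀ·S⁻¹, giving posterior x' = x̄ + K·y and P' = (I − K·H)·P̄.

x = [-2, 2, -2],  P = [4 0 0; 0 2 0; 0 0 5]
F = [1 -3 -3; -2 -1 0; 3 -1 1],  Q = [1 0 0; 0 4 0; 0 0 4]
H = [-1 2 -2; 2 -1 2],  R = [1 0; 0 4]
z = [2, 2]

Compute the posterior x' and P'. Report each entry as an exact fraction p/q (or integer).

x̄ = F·x = [-2, 2, -10]
P̄ = F·P·Fᵀ + Q = [68 -2 3; -2 22 -22; 3 -22 47]
y = z − H·x̄ = [-24, 28]
S = H·P̄·Hᵀ + R = [541 -528; -528 606]
K = P̄·Hᵀ·S⁻¹ = [282/481 360/481; 2930/8177 4825/24531; -3505/8177 -4223/24531]
x' = x̄ + K·y = [2350/481, -26798/24531, -111194/24531]
P' = (I − K·H)·P̄ = [2864/481 -1142/481 -2715/481; -1142/481 86332/24531 111058/24531; -2715/481 111058/24531 185548/24531]

x' = [2350/481, -26798/24531, -111194/24531]
P' = [2864/481 -1142/481 -2715/481; -1142/481 86332/24531 111058/24531; -2715/481 111058/24531 185548/24531]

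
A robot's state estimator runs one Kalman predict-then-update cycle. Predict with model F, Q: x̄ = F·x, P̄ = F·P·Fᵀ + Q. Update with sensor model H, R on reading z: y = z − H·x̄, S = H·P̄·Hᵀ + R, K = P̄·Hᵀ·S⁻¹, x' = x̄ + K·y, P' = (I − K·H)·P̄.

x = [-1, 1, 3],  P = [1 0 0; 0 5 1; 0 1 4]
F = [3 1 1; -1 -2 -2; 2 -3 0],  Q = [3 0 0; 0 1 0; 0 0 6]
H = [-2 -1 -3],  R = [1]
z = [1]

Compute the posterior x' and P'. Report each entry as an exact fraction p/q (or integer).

x' = [103/198, -1148/297, 355/594]
P' = [1493/66 -2230/99 -1501/198; -2230/99 8860/297 1523/297; -1501/198 1523/297 2045/594]

x̄ = F·x = [1, -7, -5]
P̄ = F·P·Fᵀ + Q = [23 -25 -12; -25 46 34; -12 34 55]
y = z − H·x̄ = [-19]
S = H·P̄·Hᵀ + R = [594]
K = P̄·Hᵀ·S⁻¹ = [5/198; -49/297; -175/594]
x' = x̄ + K·y = [103/198, -1148/297, 355/594]
P' = (I − K·H)·P̄ = [1493/66 -2230/99 -1501/198; -2230/99 8860/297 1523/297; -1501/198 1523/297 2045/594]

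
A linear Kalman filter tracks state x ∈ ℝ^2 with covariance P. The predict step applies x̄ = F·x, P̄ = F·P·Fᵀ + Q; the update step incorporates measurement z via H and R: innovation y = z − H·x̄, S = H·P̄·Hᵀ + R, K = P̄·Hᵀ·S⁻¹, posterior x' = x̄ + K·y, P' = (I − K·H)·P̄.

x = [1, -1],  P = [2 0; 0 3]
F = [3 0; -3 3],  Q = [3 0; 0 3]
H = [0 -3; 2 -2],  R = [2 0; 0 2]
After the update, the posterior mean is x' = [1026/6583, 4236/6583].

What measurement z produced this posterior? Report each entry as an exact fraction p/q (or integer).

z = [-2, -1]

x̄ = F·x = [3, -6]
P̄ = F·P·Fᵀ + Q = [21 -18; -18 48]
S = H·P̄·Hᵀ + R = [434 396; 396 422]
K = P̄·Hᵀ·S⁻¹ = [-2025/6583 3117/6583; -2124/6583 -66/6583]
x' − x̄ = [-18723/6583, 43734/6583] = K·y
y = (KᵀK)⁻¹·Kᵀ·(x' − x̄) = [-20, -19]
z = y + H·x̄ = [-20, -19] + [18, 18] = [-2, -1]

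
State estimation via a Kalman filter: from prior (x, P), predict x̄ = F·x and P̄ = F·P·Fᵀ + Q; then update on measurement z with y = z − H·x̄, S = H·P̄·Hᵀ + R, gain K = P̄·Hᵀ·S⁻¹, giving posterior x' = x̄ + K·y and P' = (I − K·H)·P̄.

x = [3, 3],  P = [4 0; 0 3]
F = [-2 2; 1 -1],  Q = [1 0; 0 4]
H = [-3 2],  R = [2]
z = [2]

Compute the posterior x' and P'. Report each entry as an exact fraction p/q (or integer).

x' = [-46/95, 128/475]
P' = [22/19 142/95; 142/95 1129/475]

x̄ = F·x = [0, 0]
P̄ = F·P·Fᵀ + Q = [29 -14; -14 11]
y = z − H·x̄ = [2]
S = H·P̄·Hᵀ + R = [475]
K = P̄·Hᵀ·S⁻¹ = [-23/95; 64/475]
x' = x̄ + K·y = [-46/95, 128/475]
P' = (I − K·H)·P̄ = [22/19 142/95; 142/95 1129/475]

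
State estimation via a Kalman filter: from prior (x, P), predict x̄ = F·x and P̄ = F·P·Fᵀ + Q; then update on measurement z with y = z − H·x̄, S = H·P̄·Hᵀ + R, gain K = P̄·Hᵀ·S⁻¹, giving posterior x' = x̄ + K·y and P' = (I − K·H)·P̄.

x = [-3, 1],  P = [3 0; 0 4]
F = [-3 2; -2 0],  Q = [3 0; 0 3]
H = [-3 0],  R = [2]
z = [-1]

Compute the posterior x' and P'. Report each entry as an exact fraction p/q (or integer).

x̄ = F·x = [11, 6]
P̄ = F·P·Fᵀ + Q = [46 18; 18 15]
y = z − H·x̄ = [32]
S = H·P̄·Hᵀ + R = [416]
K = P̄·Hᵀ·S⁻¹ = [-69/208; -27/208]
x' = x̄ + K·y = [5/13, 24/13]
P' = (I − K·H)·P̄ = [23/104 9/104; 9/104 831/104]

x' = [5/13, 24/13]
P' = [23/104 9/104; 9/104 831/104]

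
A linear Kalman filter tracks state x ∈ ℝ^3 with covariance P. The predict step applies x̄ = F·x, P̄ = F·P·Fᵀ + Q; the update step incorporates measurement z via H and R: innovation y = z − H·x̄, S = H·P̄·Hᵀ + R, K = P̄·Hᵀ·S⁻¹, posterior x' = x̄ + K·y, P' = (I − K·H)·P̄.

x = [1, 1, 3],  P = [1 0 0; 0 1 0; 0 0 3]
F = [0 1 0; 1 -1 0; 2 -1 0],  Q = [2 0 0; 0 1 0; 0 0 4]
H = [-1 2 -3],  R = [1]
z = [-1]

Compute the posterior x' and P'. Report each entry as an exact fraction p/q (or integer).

x̄ = F·x = [1, 0, 1]
P̄ = F·P·Fᵀ + Q = [3 -1 -1; -1 3 3; -1 3 9]
y = z − H·x̄ = [3]
S = H·P̄·Hᵀ + R = [59]
K = P̄·Hᵀ·S⁻¹ = [-2/59; -2/59; -20/59]
x' = x̄ + K·y = [53/59, -6/59, -1/59]
P' = (I − K·H)·P̄ = [173/59 -63/59 -99/59; -63/59 173/59 137/59; -99/59 137/59 131/59]

x' = [53/59, -6/59, -1/59]
P' = [173/59 -63/59 -99/59; -63/59 173/59 137/59; -99/59 137/59 131/59]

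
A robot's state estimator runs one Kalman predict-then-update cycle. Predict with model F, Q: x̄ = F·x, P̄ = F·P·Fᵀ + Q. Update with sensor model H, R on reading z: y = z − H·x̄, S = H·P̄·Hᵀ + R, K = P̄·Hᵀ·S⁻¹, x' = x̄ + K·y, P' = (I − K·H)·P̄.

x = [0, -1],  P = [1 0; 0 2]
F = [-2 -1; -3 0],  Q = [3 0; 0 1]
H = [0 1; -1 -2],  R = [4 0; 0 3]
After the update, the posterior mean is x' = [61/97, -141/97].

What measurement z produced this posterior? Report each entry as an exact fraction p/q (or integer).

z = [-3, 2]

x̄ = F·x = [1, 0]
P̄ = F·P·Fᵀ + Q = [9 6; 6 10]
S = H·P̄·Hᵀ + R = [14 -26; -26 76]
K = P̄·Hᵀ·S⁻¹ = [-45/194 -69/194; 21/97 -26/97]
x' − x̄ = [-36/97, -141/97] = K·y
y = (KᵀK)⁻¹·Kᵀ·(x' − x̄) = [-3, 3]
z = y + H·x̄ = [-3, 3] + [0, -1] = [-3, 2]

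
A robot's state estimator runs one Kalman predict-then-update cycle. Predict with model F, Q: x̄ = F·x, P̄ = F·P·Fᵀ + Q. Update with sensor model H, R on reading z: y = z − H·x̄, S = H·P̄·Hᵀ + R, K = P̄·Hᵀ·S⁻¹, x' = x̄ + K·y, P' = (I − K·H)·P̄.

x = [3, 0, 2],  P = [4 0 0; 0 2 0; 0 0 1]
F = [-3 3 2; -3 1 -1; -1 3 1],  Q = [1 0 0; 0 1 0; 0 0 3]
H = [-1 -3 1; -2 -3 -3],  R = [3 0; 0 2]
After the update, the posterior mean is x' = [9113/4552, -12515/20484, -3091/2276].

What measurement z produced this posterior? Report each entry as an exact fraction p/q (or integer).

z = [-2, 2]

x̄ = F·x = [-5, -11, -1]
P̄ = F·P·Fᵀ + Q = [59 40 32; 40 40 17; 32 17 26]
S = H·P̄·Hᵀ + R = [522 894; 894 2002]
K = P̄·Hᵀ·S⁻¹ = [239/13656 -795/4552; -15473/61452 -265/20484; 541/2276 -461/2276]
x' − x̄ = [31873/4552, 212809/20484, -815/2276] = K·y
y = (KᵀK)⁻¹·Kᵀ·(x' − x̄) = [-39, -44]
z = y + H·x̄ = [-39, -44] + [37, 46] = [-2, 2]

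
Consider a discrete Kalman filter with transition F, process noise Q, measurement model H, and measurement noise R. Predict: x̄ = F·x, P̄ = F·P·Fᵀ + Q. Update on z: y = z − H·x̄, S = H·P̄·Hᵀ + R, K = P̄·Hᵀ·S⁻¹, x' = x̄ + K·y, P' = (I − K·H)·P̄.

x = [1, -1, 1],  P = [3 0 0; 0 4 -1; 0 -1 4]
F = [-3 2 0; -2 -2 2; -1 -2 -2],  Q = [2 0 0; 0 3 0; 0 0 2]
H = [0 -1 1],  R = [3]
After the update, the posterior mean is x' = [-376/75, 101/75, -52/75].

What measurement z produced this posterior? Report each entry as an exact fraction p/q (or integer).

x̄ = F·x = [-5, 2, -1]
P̄ = F·P·Fᵀ + Q = [45 -2 -3; -2 55 6; -3 6 29]
S = H·P̄·Hᵀ + R = [75]
K = P̄·Hᵀ·S⁻¹ = [-1/75; -49/75; 23/75]
x' − x̄ = [-1/75, -49/75, 23/75] = K·y
y = (KᵀK)⁻¹·Kᵀ·(x' − x̄) = [1]
z = y + H·x̄ = [1] + [-3] = [-2]

z = [-2]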